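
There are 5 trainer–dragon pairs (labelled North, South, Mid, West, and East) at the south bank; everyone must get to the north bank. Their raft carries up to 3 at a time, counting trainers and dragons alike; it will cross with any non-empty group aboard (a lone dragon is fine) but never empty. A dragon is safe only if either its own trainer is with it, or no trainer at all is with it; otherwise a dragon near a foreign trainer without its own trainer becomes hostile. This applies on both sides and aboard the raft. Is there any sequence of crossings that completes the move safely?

Yes

1. dragon North and trainer North cross → the north bank.
2. trainer North crosses ← the south bank.
3. dragon Mid, dragon South, and dragon West cross → the north bank.
4. dragon North crosses ← the south bank.
5. trainer Mid, trainer South, and trainer West cross → the north bank.
6. dragon South and trainer South cross ← the south bank.
7. trainer East, trainer North, and trainer South cross → the north bank.
8. dragon Mid crosses ← the south bank.
9. dragon North and dragon South cross → the north bank.
10. dragon North crosses ← the south bank.
11. dragon East, dragon Mid, and dragon North cross → the north bank.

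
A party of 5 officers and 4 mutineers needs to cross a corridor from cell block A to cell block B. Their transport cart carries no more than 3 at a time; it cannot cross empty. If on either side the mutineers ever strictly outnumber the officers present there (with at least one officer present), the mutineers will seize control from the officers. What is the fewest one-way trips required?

Counting alone: each trip to cell block B takes at most 3 across and each return brings at least 1 back, so after t trips out (and t−1 returns) at most 3t − (t−1) of the 9 are across; that first reaches 9 at t = 4, so at least 7 crossings are needed.
The plan below uses exactly 7 crossings, so it is optimal:
1. 3 mutineers → cell block B.  (cell block A: 5O 1M; cell block B: 0O 3M)
2. 1 mutineer ← cell block A.  (cell block A: 5O 2M; cell block B: 0O 2M)
3. 3 officers → cell block B.  (cell block A: 2O 2M; cell block B: 3O 2M)
4. 1 officer ← cell block A.  (cell block A: 3O 2M; cell block B: 2O 2M)
5. 2 officers and 1 mutineer → cell block B.  (cell block A: 1O 1M; cell block B: 4O 3M)
6. 1 officer ← cell block A.  (cell block A: 2O 1M; cell block B: 3O 3M)
7. 2 officers and 1 mutineer → cell block B.  (cell block A: 0O 0M; cell block B: 5O 4M)

7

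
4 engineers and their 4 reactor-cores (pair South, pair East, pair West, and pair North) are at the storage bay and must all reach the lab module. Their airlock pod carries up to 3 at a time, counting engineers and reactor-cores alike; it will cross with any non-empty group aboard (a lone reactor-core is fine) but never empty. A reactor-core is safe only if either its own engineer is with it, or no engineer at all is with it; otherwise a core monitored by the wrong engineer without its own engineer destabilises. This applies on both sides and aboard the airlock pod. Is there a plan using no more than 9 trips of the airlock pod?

Yes

Yes — this plan uses 9 crossings (≤ 9):
1. engineer South and reactor-core South cross → the lab module.
2. engineer South crosses ← the storage bay.
3. engineer East, engineer South, and reactor-core East cross → the lab module.
4. engineer South and reactor-core South cross ← the storage bay.
5. engineer North, engineer South, and engineer West cross → the lab module.
6. reactor-core East crosses ← the storage bay.
7. reactor-core East and reactor-core South cross → the lab module.
8. reactor-core South crosses ← the storage bay.
9. reactor-core North, reactor-core South, and reactor-core West cross → the lab module.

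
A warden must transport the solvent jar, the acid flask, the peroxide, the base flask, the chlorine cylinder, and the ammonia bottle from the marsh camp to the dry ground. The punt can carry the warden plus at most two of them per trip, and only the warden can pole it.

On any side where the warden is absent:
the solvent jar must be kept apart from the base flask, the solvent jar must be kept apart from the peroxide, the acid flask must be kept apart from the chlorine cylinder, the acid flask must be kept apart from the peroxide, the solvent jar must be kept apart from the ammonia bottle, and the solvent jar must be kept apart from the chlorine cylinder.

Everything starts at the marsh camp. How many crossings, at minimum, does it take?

Counting alone: the warden can take at most 2 across per trip to the dry ground, so moving all 6 needs at least 3 loaded trips out, with a return between consecutive ones — at least 5 crossings.
The safety rule pushes this higher. Following every safe sequence of crossings, the most of the 6 that can be at the dry ground as the punt arrives there on crossing 5 is 5 — never all 6.
So no plan with fewer than 7 crossings exists, and this one achieves 7:
1. Warden goes to the dry ground with the acid flask and the solvent jar.  [the marsh camp: the ammonia bottle, the base flask, the chlorine cylinder, the peroxide | the dry ground: the acid flask, the solvent jar]
2. Warden goes back to the marsh camp alone.  [the marsh camp: the ammonia bottle, the base flask, the chlorine cylinder, the peroxide | the dry ground: the acid flask, the solvent jar]
3. Warden goes to the dry ground with the base flask and the peroxide.  [the marsh camp: the ammonia bottle, the chlorine cylinder | the dry ground: the acid flask, the base flask, the peroxide, the solvent jar]
4. Warden goes back to the marsh camp with the acid flask and the solvent jar.  [the marsh camp: the acid flask, the ammonia bottle, the chlorine cylinder, the solvent jar | the dry ground: the base flask, the peroxide]
5. Warden goes to the dry ground with the ammonia bottle and the chlorine cylinder.  [the marsh camp: the acid flask, the solvent jar | the dry ground: the ammonia bottle, the base flask, the chlorine cylinder, the peroxide]
6. Warden goes back to the marsh camp alone.  [the marsh camp: the acid flask, the solvent jar | the dry ground: the ammonia bottle, the base flask, the chlorine cylinder, the peroxide]
7. Warden goes to the dry ground with the acid flask and the solvent jar.  [the marsh camp: — | the dry ground: the acid flask, the ammonia bottle, the base flask, the chlorine cylinder, the peroxide, the solvent jar]

7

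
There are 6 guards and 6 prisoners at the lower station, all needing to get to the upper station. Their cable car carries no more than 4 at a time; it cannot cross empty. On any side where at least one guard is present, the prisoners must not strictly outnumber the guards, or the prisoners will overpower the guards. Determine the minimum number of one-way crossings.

Counting alone: each trip to the upper station takes at most 4 across and each return brings at least 1 back, so after t trips out (and t−1 returns) at most 4t − (t−1) of the 12 are across; that first reaches 12 at t = 4, so at least 7 crossings are needed.
The safety rule pushes this higher. Following every safe sequence of crossings, the most of the 12 that can be at the upper station as the cable car arrives there on crossing 7 is 11 — never all 12.
So no plan with fewer than 9 crossings exists, and this one achieves 9:
1. 2 prisoners → the upper station.  (the lower station: 6G 4P; the upper station: 0G 2P)
2. 1 prisoner ← the lower station.  (the lower station: 6G 5P; the upper station: 0G 1P)
3. 4 prisoners → the upper station.  (the lower station: 6G 1P; the upper station: 0G 5P)
4. 1 prisoner ← the lower station.  (the lower station: 6G 2P; the upper station: 0G 4P)
5. 4 guards → the upper station.  (the lower station: 2G 2P; the upper station: 4G 4P)
6. 1 guard and 1 prisoner ← the lower station.  (the lower station: 3G 3P; the upper station: 3G 3P)
7. 2 guards and 2 prisoners → the upper station.  (the lower station: 1G 1P; the upper station: 5G 5P)
8. 1 guard and 1 prisoner ← the lower station.  (the lower station: 2G 2P; the upper station: 4G 4P)
9. 2 guards and 2 prisoners → the upper station.  (the lower station: 0G 0P; the upper station: 6G 6P)

9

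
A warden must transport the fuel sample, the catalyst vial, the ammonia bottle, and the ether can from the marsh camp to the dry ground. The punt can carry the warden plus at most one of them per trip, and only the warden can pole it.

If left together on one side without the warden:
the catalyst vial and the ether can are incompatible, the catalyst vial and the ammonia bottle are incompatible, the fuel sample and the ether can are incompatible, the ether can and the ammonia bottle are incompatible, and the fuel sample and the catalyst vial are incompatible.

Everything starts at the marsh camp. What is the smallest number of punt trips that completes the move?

Whatever the first load, the items left behind include a forbidden pair without the warden. No opening move is safe, so no plan exists.

impossible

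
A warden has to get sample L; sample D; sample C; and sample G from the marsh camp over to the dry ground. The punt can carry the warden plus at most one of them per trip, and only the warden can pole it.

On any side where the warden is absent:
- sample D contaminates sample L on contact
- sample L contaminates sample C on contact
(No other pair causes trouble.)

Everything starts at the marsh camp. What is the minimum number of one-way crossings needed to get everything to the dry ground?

Counting alone: the warden can take at most 1 across per trip to the dry ground, so moving all 4 needs at least 4 loaded trips out, with a return between consecutive ones — at least 7 crossings.
The safety rule pushes this higher. Following every safe sequence of crossings, the most of the 4 that can be at the dry ground as the punt arrives there on crossing 7 is 3 — never all 4.
So no plan with fewer than 9 crossings exists, and this one achieves 9:
1. Warden goes to the dry ground with sample L.  [the marsh camp: sample C, sample D, sample G | the dry ground: sample L]
2. Warden goes back to the marsh camp alone.  [the marsh camp: sample C, sample D, sample G | the dry ground: sample L]
3. Warden goes to the dry ground with sample D.  [the marsh camp: sample C, sample G | the dry ground: sample D, sample L]
4. Warden goes back to the marsh camp with sample L.  [the marsh camp: sample C, sample G, sample L | the dry ground: sample D]
5. Warden goes to the dry ground with sample C.  [the marsh camp: sample G, sample L | the dry ground: sample C, sample D]
6. Warden goes back to the marsh camp alone.  [the marsh camp: sample G, sample L | the dry ground: sample C, sample D]
7. Warden goes to the dry ground with sample G.  [the marsh camp: sample L | the dry ground: sample C, sample D, sample G]
8. Warden goes back to the marsh camp alone.  [the marsh camp: sample L | the dry ground: sample C, sample D, sample G]
9. Warden goes to the dry ground with sample L.  [the marsh camp: — | the dry ground: sample C, sample D, sample G, sample L]

9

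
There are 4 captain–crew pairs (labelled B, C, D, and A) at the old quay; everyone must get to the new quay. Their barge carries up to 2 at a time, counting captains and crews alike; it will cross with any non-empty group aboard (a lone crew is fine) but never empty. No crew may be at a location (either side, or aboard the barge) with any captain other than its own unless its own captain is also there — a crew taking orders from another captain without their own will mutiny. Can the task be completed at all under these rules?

Following every safe sequence of crossings from the start, the most of the 8 that can be at the new quay as the barge arrives there on crossings 1, 3, 5 is 2, 3, 4 respectively; the best ever achieved is 4 of 8.
From crossing 7 on, no configuration arises that was not already reachable earlier: only 44 distinct safe configurations (who is on which side, and where the barge is) can ever be reached, none of them has everyone across, and every continuation just revisits them. So no valid plan exists.

No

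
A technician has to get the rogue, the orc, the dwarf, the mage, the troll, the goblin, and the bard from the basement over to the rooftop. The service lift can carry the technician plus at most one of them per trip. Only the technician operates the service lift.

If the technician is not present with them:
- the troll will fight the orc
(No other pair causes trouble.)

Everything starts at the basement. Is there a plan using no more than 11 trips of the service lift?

Counting alone: the technician can take at most 1 across per trip to the rooftop, so moving all 7 needs at least 7 loaded trips out, with a return between consecutive ones — at least 13 crossings.
Since 11 < 13, 11 crossings cannot be enough. (The shortest complete plan in fact takes 13:)
1. Technician goes to the rooftop with the orc.
2. Technician goes back to the basement alone.
3. Technician goes to the rooftop with the rogue.
4. Technician goes back to the basement alone.
5. Technician goes to the rooftop with the dwarf.
6. Technician goes back to the basement alone.
7. Technician goes to the rooftop with the mage.
8. Technician goes back to the basement alone.
9. Technician goes to the rooftop with the goblin.
10. Technician goes back to the basement alone.
11. Technician goes to the rooftop with the bard.
12. Technician goes back to the basement alone.
13. Technician goes to the rooftop with the troll.

No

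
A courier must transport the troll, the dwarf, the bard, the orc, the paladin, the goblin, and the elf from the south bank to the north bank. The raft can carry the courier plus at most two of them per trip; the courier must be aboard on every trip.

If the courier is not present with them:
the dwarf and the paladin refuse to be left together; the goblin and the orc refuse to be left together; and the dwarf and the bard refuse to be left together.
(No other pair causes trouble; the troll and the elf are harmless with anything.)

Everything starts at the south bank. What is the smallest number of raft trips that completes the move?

7

Counting alone: the courier can take at most 2 across per trip to the north bank, so moving all 7 needs at least 4 loaded trips out, with a return between consecutive ones — at least 7 crossings.
The plan below uses exactly 7 crossings, so it is optimal:
1. Courier goes to the north bank with the dwarf and the orc.
2. Courier goes back to the south bank alone.
3. Courier goes to the north bank with the bard and the troll.
4. Courier goes back to the south bank with the dwarf.
5. Courier goes to the north bank with the elf and the paladin.
6. Courier goes back to the south bank alone.
7. Courier goes to the north bank with the dwarf and the goblin.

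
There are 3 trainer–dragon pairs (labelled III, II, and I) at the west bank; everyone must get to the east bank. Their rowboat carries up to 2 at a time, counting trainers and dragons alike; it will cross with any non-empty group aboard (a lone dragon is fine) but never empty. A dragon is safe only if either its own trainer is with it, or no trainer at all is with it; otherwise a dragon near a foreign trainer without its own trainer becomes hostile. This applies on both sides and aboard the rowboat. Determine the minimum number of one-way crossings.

Counting alone: each trip to the east bank takes at most 2 across and each return brings at least 1 back, so after t trips out (and t−1 returns) at most 2t − (t−1) of the 6 are across; that first reaches 6 at t = 5, so at least 9 crossings are needed.
The safety rule pushes this higher. Following every safe sequence of crossings, the most of the 6 that can be at the east bank as the rowboat arrives there on crossing 9 is 5 — never all 6.
So no plan with fewer than 11 crossings exists, and this one achieves 11:
1. dragon III and trainer III cross → the east bank.
2. trainer III crosses ← the west bank.
3. dragon I and dragon II cross → the east bank.
4. dragon III crosses ← the west bank.
5. trainer I and trainer II cross → the east bank.
6. dragon II and trainer II cross ← the west bank.
7. trainer II and trainer III cross → the east bank.
8. dragon I crosses ← the west bank.
9. dragon II and dragon III cross → the east bank.
10. trainer I crosses ← the west bank.
11. dragon I and trainer I cross → the east bank.

11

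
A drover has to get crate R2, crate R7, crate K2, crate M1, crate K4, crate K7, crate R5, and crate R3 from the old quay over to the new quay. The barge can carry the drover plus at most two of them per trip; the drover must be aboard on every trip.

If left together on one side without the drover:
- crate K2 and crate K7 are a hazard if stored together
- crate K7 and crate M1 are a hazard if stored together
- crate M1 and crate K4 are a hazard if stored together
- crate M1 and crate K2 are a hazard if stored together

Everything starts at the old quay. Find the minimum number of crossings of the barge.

13

Counting alone: the drover can take at most 2 across per trip to the new quay, so moving all 8 needs at least 4 loaded trips out, with a return between consecutive ones — at least 7 crossings.
The safety rule pushes this higher. Following every safe sequence of crossings, the most of the 8 that can be at the new quay as the barge arrives there on crossings 7, 9, 11 is 5, 6, 7 respectively — never all 8.
So no plan with fewer than 13 crossings exists, and this one achieves 13:
1. Drover goes to the new quay with crate K2 and crate M1.
2. Drover goes back to the old quay with crate K2.
3. Drover goes to the new quay with crate K2 and crate R2.
4. Drover goes back to the old quay with crate K2.
5. Drover goes to the new quay with crate K2 and crate R7.
6. Drover goes back to the old quay with crate K2.
7. Drover goes to the new quay with crate K2 and crate K4.
8. Drover goes back to the old quay with crate M1.
9. Drover goes to the new quay with crate M1 and crate R5.
10. Drover goes back to the old quay with crate M1.
11. Drover goes to the new quay with crate M1 and crate R3.
12. Drover goes back to the old quay with crate M1.
13. Drover goes to the new quay with crate K7 and crate M1.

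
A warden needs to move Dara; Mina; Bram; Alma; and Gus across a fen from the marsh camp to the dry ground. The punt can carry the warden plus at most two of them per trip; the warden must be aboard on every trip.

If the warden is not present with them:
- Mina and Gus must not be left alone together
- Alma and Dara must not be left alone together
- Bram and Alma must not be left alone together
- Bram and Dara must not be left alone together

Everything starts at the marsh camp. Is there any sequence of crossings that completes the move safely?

Whatever the first load, the items left behind include a forbidden pair without the warden. No opening move is safe, so no plan exists.

No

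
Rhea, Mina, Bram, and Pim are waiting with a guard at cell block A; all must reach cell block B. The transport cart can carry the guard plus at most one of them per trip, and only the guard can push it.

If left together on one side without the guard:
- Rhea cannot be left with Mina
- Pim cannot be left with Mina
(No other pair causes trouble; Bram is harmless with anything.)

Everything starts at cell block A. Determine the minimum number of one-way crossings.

9

Counting alone: the guard can take at most 1 across per trip to cell block B, so moving all 4 needs at least 4 loaded trips out, with a return between consecutive ones — at least 7 crossings.
The safety rule pushes this higher. Following every safe sequence of crossings, the most of the 4 that can be at cell block B as the transport cart arrives there on crossing 7 is 3 — never all 4.
So no plan with fewer than 9 crossings exists, and this one achieves 9:
1. Guard goes to cell block B with Mina.  [cell block A: Bram, Pim, Rhea | cell block B: Mina]
2. Guard goes back to cell block A alone.  [cell block A: Bram, Pim, Rhea | cell block B: Mina]
3. Guard goes to cell block B with Rhea.  [cell block A: Bram, Pim | cell block B: Mina, Rhea]
4. Guard goes back to cell block A with Mina.  [cell block A: Bram, Mina, Pim | cell block B: Rhea]
5. Guard goes to cell block B with Pim.  [cell block A: Bram, Mina | cell block B: Pim, Rhea]
6. Guard goes back to cell block A alone.  [cell block A: Bram, Mina | cell block B: Pim, Rhea]
7. Guard goes to cell block B with Bram.  [cell block A: Mina | cell block B: Bram, Pim, Rhea]
8. Guard goes back to cell block A alone.  [cell block A: Mina | cell block B: Bram, Pim, Rhea]
9. Guard goes to cell block B with Mina.  [cell block A: — | cell block B: Bram, Mina, Pim, Rhea]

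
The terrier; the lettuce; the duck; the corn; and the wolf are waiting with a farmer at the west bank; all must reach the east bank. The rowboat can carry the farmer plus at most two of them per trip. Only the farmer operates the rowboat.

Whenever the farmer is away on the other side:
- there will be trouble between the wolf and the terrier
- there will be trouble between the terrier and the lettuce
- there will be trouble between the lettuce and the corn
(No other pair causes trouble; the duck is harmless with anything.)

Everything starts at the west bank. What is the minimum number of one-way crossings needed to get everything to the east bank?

5

Counting alone: the farmer can take at most 2 across per trip to the east bank, so moving all 5 needs at least 3 loaded trips out, with a return between consecutive ones — at least 5 crossings.
The plan below uses exactly 5 crossings, so it is optimal:
1. Farmer goes to the east bank with the lettuce and the terrier.  [the west bank: the corn, the duck, the wolf | the east bank: the lettuce, the terrier]
2. Farmer goes back to the west bank with the terrier.  [the west bank: the corn, the duck, the terrier, the wolf | the east bank: the lettuce]
3. Farmer goes to the east bank with the duck and the wolf.  [the west bank: the corn, the terrier | the east bank: the duck, the lettuce, the wolf]
4. Farmer goes back to the west bank alone.  [the west bank: the corn, the terrier | the east bank: the duck, the lettuce, the wolf]
5. Farmer goes to the east bank with the corn and the terrier.  [the west bank: — | the east bank: the corn, the duck, the lettuce, the terrier, the wolf]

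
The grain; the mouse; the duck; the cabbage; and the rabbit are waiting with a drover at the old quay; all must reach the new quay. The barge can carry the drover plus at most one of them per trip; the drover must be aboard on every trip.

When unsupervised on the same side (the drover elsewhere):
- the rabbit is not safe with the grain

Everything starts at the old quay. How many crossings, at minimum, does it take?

Counting alone: the drover can take at most 1 across per trip to the new quay, so moving all 5 needs at least 5 loaded trips out, with a return between consecutive ones — at least 9 crossings.
The plan below uses exactly 9 crossings, so it is optimal:
1. Drover goes to the new quay with the grain.
2. Drover goes back to the old quay alone.
3. Drover goes to the new quay with the mouse.
4. Drover goes back to the old quay alone.
5. Drover goes to the new quay with the duck.
6. Drover goes back to the old quay alone.
7. Drover goes to the new quay with the cabbage.
8. Drover goes back to the old quay alone.
9. Drover goes to the new quay with the rabbit.

9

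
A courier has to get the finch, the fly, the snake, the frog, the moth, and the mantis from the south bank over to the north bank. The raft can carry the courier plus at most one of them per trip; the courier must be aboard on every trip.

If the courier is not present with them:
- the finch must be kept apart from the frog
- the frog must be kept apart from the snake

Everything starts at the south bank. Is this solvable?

Yes

1. Courier goes to the north bank with the frog.  [the south bank: the finch, the fly, the mantis, the moth, the snake | the north bank: the frog]
2. Courier goes back to the south bank alone.  [the south bank: the finch, the fly, the mantis, the moth, the snake | the north bank: the frog]
3. Courier goes to the north bank with the finch.  [the south bank: the fly, the mantis, the moth, the snake | the north bank: the finch, the frog]
4. Courier goes back to the south bank with the frog.  [the south bank: the fly, the frog, the mantis, the moth, the snake | the north bank: the finch]
5. Courier goes to the north bank with the snake.  [the south bank: the fly, the frog, the mantis, the moth | the north bank: the finch, the snake]
6. Courier goes back to the south bank alone.  [the south bank: the fly, the frog, the mantis, the moth | the north bank: the finch, the snake]
7. Courier goes to the north bank with the fly.  [the south bank: the frog, the mantis, the moth | the north bank: the finch, the fly, the snake]
8. Courier goes back to the south bank alone.  [the south bank: the frog, the mantis, the moth | the north bank: the finch, the fly, the snake]
9. Courier goes to the north bank with the moth.  [the south bank: the frog, the mantis | the north bank: the finch, the fly, the moth, the snake]
10. Courier goes back to the south bank alone.  [the south bank: the frog, the mantis | the north bank: the finch, the fly, the moth, the snake]
11. Courier goes to the north bank with the mantis.  [the south bank: the frog | the north bank: the finch, the fly, the mantis, the moth, the snake]
12. Courier goes back to the south bank alone.  [the south bank: the frog | the north bank: the finch, the fly, the mantis, the moth, the snake]
13. Courier goes to the north bank with the frog.  [the south bank: — | the north bank: the finch, the fly, the frog, the mantis, the moth, the snake]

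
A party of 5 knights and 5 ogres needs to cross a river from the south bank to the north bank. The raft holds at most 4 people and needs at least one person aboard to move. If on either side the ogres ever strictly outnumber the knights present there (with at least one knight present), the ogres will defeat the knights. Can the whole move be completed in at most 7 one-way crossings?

Yes

Yes — this plan uses 7 crossings (≤ 7):
1. 2 ogres → the north bank.  (the south bank: 5K 3O; the north bank: 0K 2O)
2. 1 ogre ← the south bank.  (the south bank: 5K 4O; the north bank: 0K 1O)
3. 4 ogres → the north bank.  (the south bank: 5K 0O; the north bank: 0K 5O)
4. 1 ogre ← the south bank.  (the south bank: 5K 1O; the north bank: 0K 4O)
5. 4 knights → the north bank.  (the south bank: 1K 1O; the north bank: 4K 4O)
6. 1 knight and 1 ogre ← the south bank.  (the south bank: 2K 2O; the north bank: 3K 3O)
7. 2 knights and 2 ogres → the north bank.  (the south bank: 0K 0O; the north bank: 5K 5O)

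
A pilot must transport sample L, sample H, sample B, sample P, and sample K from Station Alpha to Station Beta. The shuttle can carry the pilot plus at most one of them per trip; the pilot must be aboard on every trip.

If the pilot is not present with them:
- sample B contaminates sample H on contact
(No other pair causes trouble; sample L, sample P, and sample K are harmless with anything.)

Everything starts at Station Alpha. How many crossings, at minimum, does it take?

9

Counting alone: the pilot can take at most 1 across per trip to Station Beta, so moving all 5 needs at least 5 loaded trips out, with a return between consecutive ones — at least 9 crossings.
The plan below uses exactly 9 crossings, so it is optimal:
1. Pilot goes to Station Beta with sample H.
2. Pilot goes back to Station Alpha alone.
3. Pilot goes to Station Beta with sample L.
4. Pilot goes back to Station Alpha alone.
5. Pilot goes to Station Beta with sample P.
6. Pilot goes back to Station Alpha alone.
7. Pilot goes to Station Beta with sample K.
8. Pilot goes back to Station Alpha alone.
9. Pilot goes to Station Beta with sample B.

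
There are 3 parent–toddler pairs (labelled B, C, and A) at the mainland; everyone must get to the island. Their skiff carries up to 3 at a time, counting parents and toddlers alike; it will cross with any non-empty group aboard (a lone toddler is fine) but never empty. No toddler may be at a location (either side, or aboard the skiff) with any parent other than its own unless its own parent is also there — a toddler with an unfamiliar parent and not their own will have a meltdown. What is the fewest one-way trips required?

5

Counting alone: each trip to the island takes at most 3 across and each return brings at least 1 back, so after t trips out (and t−1 returns) at most 3t − (t−1) of the 6 are across; that first reaches 6 at t = 3, so at least 5 crossings are needed.
The plan below uses exactly 5 crossings, so it is optimal:
1. parent B and toddler B cross → the island.
2. parent B crosses ← the mainland.
3. parent A, parent B, and parent C cross → the island.
4. toddler B crosses ← the mainland.
5. toddler A, toddler B, and toddler C cross → the island.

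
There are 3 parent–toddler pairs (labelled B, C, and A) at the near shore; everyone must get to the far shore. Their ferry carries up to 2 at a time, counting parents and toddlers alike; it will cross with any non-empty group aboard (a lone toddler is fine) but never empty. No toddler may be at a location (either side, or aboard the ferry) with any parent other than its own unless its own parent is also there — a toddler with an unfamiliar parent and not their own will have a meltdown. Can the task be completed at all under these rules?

Yes

1. parent B and toddler B cross → the far shore.
2. parent B crosses ← the near shore.
3. toddler A and toddler C cross → the far shore.
4. toddler B crosses ← the near shore.
5. parent A and parent C cross → the far shore.
6. parent C and toddler C cross ← the near shore.
7. parent B and parent C cross → the far shore.
8. toddler A crosses ← the near shore.
9. toddler B and toddler C cross → the far shore.
10. parent A crosses ← the near shore.
11. parent A and toddler A cross → the far shore.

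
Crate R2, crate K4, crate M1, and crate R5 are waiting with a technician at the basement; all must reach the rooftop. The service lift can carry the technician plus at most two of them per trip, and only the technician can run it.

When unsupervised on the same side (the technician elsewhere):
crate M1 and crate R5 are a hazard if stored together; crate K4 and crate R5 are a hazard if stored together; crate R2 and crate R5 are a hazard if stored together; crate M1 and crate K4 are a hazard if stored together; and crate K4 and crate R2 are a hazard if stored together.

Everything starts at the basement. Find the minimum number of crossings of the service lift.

Counting alone: the technician can take at most 2 across per trip to the rooftop, so moving all 4 needs at least 2 loaded trips out, with a return between consecutive ones — at least 3 crossings.
The safety rule pushes this higher. Following every safe sequence of crossings, the most of the 4 that can be at the rooftop as the service lift arrives there on crossing 3 is 3 — never all 4.
So no plan with fewer than 5 crossings exists, and this one achieves 5:
1. Technician goes to the rooftop with crate K4 and crate R5.  [the basement: crate M1, crate R2 | the rooftop: crate K4, crate R5]
2. Technician goes back to the basement with crate K4.  [the basement: crate K4, crate M1, crate R2 | the rooftop: crate R5]
3. Technician goes to the rooftop with crate M1 and crate R2.  [the basement: crate K4 | the rooftop: crate M1, crate R2, crate R5]
4. Technician goes back to the basement with crate R5.  [the basement: crate K4, crate R5 | the rooftop: crate M1, crate R2]
5. Technician goes to the rooftop with crate K4 and crate R5.  [the basement: — | the rooftop: crate K4, crate M1, crate R2, crate R5]

5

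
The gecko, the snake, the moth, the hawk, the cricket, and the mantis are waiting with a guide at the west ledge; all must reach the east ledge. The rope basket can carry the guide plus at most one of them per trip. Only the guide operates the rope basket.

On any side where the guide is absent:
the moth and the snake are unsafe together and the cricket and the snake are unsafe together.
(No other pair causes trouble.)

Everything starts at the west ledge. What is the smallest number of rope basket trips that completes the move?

Counting alone: the guide can take at most 1 across per trip to the east ledge, so moving all 6 needs at least 6 loaded trips out, with a return between consecutive ones — at least 11 crossings.
The safety rule pushes this higher. Following every safe sequence of crossings, the most of the 6 that can be at the east ledge as the rope basket arrives there on crossing 11 is 5 — never all 6.
So no plan with fewer than 13 crossings exists, and this one achieves 13:
1. Guide goes to the east ledge with the snake.  [the west ledge: the cricket, the gecko, the hawk, the mantis, the moth | the east ledge: the snake]
2. Guide goes back to the west ledge alone.  [the west ledge: the cricket, the gecko, the hawk, the mantis, the moth | the east ledge: the snake]
3. Guide goes to the east ledge with the gecko.  [the west ledge: the cricket, the hawk, the mantis, the moth | the east ledge: the gecko, the snake]
4. Guide goes back to the west ledge alone.  [the west ledge: the cricket, the hawk, the mantis, the moth | the east ledge: the gecko, the snake]
5. Guide goes to the east ledge with the moth.  [the west ledge: the cricket, the hawk, the mantis | the east ledge: the gecko, the moth, the snake]
6. Guide goes back to the west ledge with the snake.  [the west ledge: the cricket, the hawk, the mantis, the snake | the east ledge: the gecko, the moth]
7. Guide goes to the east ledge with the cricket.  [the west ledge: the hawk, the mantis, the snake | the east ledge: the cricket, the gecko, the moth]
8. Guide goes back to the west ledge alone.  [the west ledge: the hawk, the mantis, the snake | the east ledge: the cricket, the gecko, the moth]
9. Guide goes to the east ledge with the hawk.  [the west ledge: the mantis, the snake | the east ledge: the cricket, the gecko, the hawk, the moth]
10. Guide goes back to the west ledge alone.  [the west ledge: the mantis, the snake | the east ledge: the cricket, the gecko, the hawk, the moth]
11. Guide goes to the east ledge with the mantis.  [the west ledge: the snake | the east ledge: the cricket, the gecko, the hawk, the mantis, the moth]
12. Guide goes back to the west ledge alone.  [the west ledge: the snake | the east ledge: the cricket, the gecko, the hawk, the mantis, the moth]
13. Guide goes to the east ledge with the snake.  [the west ledge: — | the east ledge: the cricket, the gecko, the hawk, the mantis, the moth, the snake]

13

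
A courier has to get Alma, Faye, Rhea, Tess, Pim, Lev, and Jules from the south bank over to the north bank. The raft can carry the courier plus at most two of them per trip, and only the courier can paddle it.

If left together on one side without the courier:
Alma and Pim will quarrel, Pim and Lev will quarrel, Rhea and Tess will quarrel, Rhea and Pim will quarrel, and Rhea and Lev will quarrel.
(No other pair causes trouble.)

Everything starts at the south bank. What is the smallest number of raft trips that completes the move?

Counting alone: the courier can take at most 2 across per trip to the north bank, so moving all 7 needs at least 4 loaded trips out, with a return between consecutive ones — at least 7 crossings.
The safety rule pushes this higher. Following every safe sequence of crossings, the most of the 7 that can be at the north bank as the raft arrives there on crossings 7, 9 is 5, 6 respectively — never all 7.
So no plan with fewer than 11 crossings exists, and this one achieves 11:
1. Courier goes to the north bank with Pim and Rhea.
2. Courier goes back to the south bank with Rhea.
3. Courier goes to the north bank with Alma and Rhea.
4. Courier goes back to the south bank with Pim.
5. Courier goes to the north bank with Faye and Pim.
6. Courier goes back to the south bank with Pim.
7. Courier goes to the north bank with Lev and Tess.
8. Courier goes back to the south bank with Rhea.
9. Courier goes to the north bank with Jules and Rhea.
10. Courier goes back to the south bank with Rhea.
11. Courier goes to the north bank with Pim and Rhea.

11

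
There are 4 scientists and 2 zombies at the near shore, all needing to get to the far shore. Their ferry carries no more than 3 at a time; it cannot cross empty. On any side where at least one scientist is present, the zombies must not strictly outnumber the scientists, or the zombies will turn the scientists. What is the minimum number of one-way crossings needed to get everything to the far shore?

Counting alone: each trip to the far shore takes at most 3 across and each return brings at least 1 back, so after t trips out (and t−1 returns) at most 3t − (t−1) of the 6 are across; that first reaches 6 at t = 3, so at least 5 crossings are needed.
The plan below uses exactly 5 crossings, so it is optimal:
1. 2 zombies → the far shore.  (the near shore: 4S 0Z; the far shore: 0S 2Z)
2. 1 zombie ← the near shore.  (the near shore: 4S 1Z; the far shore: 0S 1Z)
3. 2 scientists and 1 zombie → the far shore.  (the near shore: 2S 0Z; the far shore: 2S 2Z)
4. 1 zombie ← the near shore.  (the near shore: 2S 1Z; the far shore: 2S 1Z)
5. 2 scientists and 1 zombie → the far shore.  (the near shore: 0S 0Z; the far shore: 4S 2Z)

5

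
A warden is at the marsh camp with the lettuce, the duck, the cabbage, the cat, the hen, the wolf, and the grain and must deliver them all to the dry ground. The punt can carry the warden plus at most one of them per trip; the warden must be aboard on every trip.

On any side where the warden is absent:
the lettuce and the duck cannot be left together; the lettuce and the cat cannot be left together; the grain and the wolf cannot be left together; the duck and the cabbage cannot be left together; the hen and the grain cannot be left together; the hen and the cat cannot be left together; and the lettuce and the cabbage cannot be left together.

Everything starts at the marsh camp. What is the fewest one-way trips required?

Whatever the first load, the items left behind include a forbidden pair without the warden. No opening move is safe, so no plan exists.

impossible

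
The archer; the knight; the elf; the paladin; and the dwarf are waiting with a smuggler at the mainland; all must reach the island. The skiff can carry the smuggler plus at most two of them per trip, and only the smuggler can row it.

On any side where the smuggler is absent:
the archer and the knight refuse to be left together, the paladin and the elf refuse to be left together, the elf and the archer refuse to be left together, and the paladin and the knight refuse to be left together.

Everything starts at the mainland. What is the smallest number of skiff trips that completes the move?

Counting alone: the smuggler can take at most 2 across per trip to the island, so moving all 5 needs at least 3 loaded trips out, with a return between consecutive ones — at least 5 crossings.
The plan below uses exactly 5 crossings, so it is optimal:
1. Smuggler goes to the island with the archer and the paladin.
2. Smuggler goes back to the mainland alone.
3. Smuggler goes to the island with the dwarf.
4. Smuggler goes back to the mainland alone.
5. Smuggler goes to the island with the elf and the knight.

5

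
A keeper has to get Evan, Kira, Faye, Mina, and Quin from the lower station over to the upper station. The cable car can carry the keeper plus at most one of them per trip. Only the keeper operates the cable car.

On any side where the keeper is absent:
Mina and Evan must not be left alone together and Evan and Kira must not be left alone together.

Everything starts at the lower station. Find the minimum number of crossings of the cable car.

Counting alone: the keeper can take at most 1 across per trip to the upper station, so moving all 5 needs at least 5 loaded trips out, with a return between consecutive ones — at least 9 crossings.
The safety rule pushes this higher. Following every safe sequence of crossings, the most of the 5 that can be at the upper station as the cable car arrives there on crossing 9 is 4 — never all 5.
So no plan with fewer than 11 crossings exists, and this one achieves 11:
1. Keeper goes to the upper station with Evan.
2. Keeper goes back to the lower station alone.
3. Keeper goes to the upper station with Kira.
4. Keeper goes back to the lower station with Evan.
5. Keeper goes to the upper station with Mina.
6. Keeper goes back to the lower station alone.
7. Keeper goes to the upper station with Faye.
8. Keeper goes back to the lower station alone.
9. Keeper goes to the upper station with Quin.
10. Keeper goes back to the lower station alone.
11. Keeper goes to the upper station with Evan.

11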